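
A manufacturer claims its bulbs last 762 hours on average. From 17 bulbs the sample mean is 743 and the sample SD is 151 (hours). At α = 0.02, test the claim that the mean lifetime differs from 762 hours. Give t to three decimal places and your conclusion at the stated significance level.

H0: μ = 762; H1: μ ≠ 762 (one-sample t-test, two-sided).
t = (x̄ − μ₀)/(s/√n) = (743 − 762)/(151/√17) = -0.519
df = n − 1 = 16
Two-sided p-value ≈ 0.611
Since p ≈ 0.611 > α = 0.02, fail to reject H0; the data do not provide sufficient evidence against H0.

t = -0.519; fail to reject H0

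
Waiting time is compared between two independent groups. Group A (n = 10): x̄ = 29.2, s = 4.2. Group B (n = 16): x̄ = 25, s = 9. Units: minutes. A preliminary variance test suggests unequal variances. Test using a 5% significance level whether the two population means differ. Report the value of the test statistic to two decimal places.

Let group 1 = group A, group 2 = group B. H0: μ_1 = μ_2; H1: μ_1 ≠ μ_2 (Welch's two-sample t-test, two-sided).
t = (x̄_1 − x̄_2)/√(s_1²/n_1 + s_2²/n_2) = (29.2 − 25)/√(4.2²/10 + 9²/16) = 1.61
Welch–Satterthwaite df ≈ 22.68
Two-sided p-value ≈ 0.1218
Since p ≈ 0.1218 > α = 0.05, fail to reject H0; the data do not provide sufficient evidence against H0.

1.61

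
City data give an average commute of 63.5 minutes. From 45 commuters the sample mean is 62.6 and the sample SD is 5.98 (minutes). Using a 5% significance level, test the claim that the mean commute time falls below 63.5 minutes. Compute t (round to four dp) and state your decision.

H0: μ = 63.5; H1: μ < 63.5 (one-sample t-test, left-tailed).
t = (x̄ − μ₀)/(s/√n) = (62.6 − 63.5)/(5.98/√45) = -1.0096
df = n − 1 = 44
p-value = P(T ≤ -1.0096) ≈ 0.159
Since p ≈ 0.159 > α = 0.05, fail to reject H0; the evidence is not statistically significant.

t = -1.0096; fail to reject H0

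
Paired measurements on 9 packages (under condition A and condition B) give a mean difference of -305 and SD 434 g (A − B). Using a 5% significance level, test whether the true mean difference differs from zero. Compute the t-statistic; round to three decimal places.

H0: μ_d = 0; H1: μ_d ≠ 0 (paired t-test on the differences, two-sided).
t = d̄/(s_d/√n) = -305/(434/√9) = -2.108
df = n − 1 = 8
Two-sided p-value ≈ 0.068
Since p ≈ 0.068 > α = 0.05, fail to reject H0; the evidence is not statistically significant.

-2.108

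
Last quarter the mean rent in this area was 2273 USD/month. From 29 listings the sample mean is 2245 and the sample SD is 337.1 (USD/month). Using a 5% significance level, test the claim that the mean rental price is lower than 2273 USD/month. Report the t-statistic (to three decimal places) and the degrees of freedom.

H0: μ = 2273; H1: μ < 2273 (one-sample t-test, left-tailed).
t = (x̄ − μ₀)/(s/√n) = (2245 − 2273)/(337.1/√29) = -0.447
df = n − 1 = 28
p-value = P(T ≤ -0.447) ≈ 0.3291
Since p ≈ 0.3291 > α = 0.05, fail to reject H0; the evidence is not statistically significant.

t = -0.447, df = 28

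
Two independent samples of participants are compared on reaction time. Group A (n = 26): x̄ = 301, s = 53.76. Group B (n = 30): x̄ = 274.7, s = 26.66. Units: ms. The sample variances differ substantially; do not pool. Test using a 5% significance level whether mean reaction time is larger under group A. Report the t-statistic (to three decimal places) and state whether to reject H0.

Let group 1 = group A, group 2 = group B. H0: μ_1 = μ_2; H1: μ_1 > μ_2 (Welch's two-sample t-test, right-tailed).
t = (x̄_1 − x̄_2)/√(s_1²/n_1 + s_2²/n_2) = (301 − 274.7)/√(53.76²/26 + 26.66²/30) = 2.265
Welch–Satterthwaite df ≈ 35.41
p-value = P(T ≥ 2.265) ≈ 0.0149
Since p ≈ 0.0149 < α = 0.05, reject H0; the evidence is statistically significant.

t = 2.265; reject H0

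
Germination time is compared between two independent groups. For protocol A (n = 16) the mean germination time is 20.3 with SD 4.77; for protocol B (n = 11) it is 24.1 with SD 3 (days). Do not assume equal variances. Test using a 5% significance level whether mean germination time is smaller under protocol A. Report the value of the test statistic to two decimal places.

Let group 1 = protocol A, group 2 = protocol B. H0: μ_1 = μ_2; H1: μ_1 < μ_2 (Welch's two-sample t-test, left-tailed).
t = (x̄_1 − x̄_2)/√(s_1²/n_1 + s_2²/n_2) = (20.3 − 24.1)/√(4.77²/16 + 3²/11) = -2.54
Welch–Satterthwaite df ≈ 24.87
p-value = P(T ≤ -2.54) ≈ 0.0089
Since p ≈ 0.0089 < α = 0.05, reject H0; the evidence is statistically significant.

-2.54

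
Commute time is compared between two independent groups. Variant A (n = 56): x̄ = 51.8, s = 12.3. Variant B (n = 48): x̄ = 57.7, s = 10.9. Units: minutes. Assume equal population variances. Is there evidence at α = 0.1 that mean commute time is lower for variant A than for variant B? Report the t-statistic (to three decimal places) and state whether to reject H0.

Let group 1 = variant A, group 2 = variant B. H0: μ_1 = μ_2; H1: μ_1 < μ_2 (two-sample pooled-variance t-test, left-tailed).
s_p² = [(56−1)·12.3² + (48−1)·10.9²]/(56+48−2) = 136.324
t = (51.8 − 57.7)/√[136.324·(1/56 + 1/48)] = -2.569
df = n₁ + n₂ − 2 = 102
p-value = P(T ≤ -2.569) ≈ 0.0058
Since p ≈ 0.0058 < α = 0.1, reject H0; the evidence is statistically significant.

t = -2.569; reject H0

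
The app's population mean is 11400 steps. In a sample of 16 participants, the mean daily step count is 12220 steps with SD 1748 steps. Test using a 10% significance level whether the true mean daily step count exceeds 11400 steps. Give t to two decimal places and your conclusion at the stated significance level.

t = 1.88; reject H0

H0: μ = 11400; H1: μ > 11400 (one-sample t-test, right-tailed).
t = (x̄ − μ₀)/(s/√n) = (12220 − 11400)/(1748/√16) = 1.88
df = n − 1 = 15
p-value = P(T ≥ 1.88) ≈ 0.0401
Since p ≈ 0.0401 < α = 0.1, reject H0; the data support H1.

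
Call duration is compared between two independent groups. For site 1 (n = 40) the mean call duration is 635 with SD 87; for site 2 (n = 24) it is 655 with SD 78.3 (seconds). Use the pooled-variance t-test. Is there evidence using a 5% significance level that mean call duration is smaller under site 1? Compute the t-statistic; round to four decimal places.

Let group 1 = site 1, group 2 = site 2. H0: μ_1 = μ_2; H1: μ_1 < μ_2 (two-sample pooled-variance t-test, left-tailed).
s_p² = [(40−1)·87² + (24−1)·78.3²]/(40+24−2) = 7035.51
t = (635 − 655)/√[7035.51·(1/40 + 1/24)] = -0.9235
df = n₁ + n₂ − 2 = 62
p-value = P(T ≤ -0.9235) ≈ 0.180
Since p ≈ 0.180 > α = 0.05, fail to reject H0; the data do not provide sufficient evidence against H0.

-0.9235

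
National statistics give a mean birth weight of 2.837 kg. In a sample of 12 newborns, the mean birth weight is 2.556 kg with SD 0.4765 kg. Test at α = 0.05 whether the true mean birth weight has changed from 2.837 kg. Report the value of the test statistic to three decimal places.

-2.043

H0: μ = 2.837; H1: μ ≠ 2.837 (one-sample t-test, two-sided).
t = (x̄ − μ₀)/(s/√n) = (2.556 − 2.837)/(0.4765/√12) = -2.043
df = n − 1 = 11
Two-sided p-value ≈ 0.066
Since p ≈ 0.066 > α = 0.05, fail to reject H0; the data do not provide sufficient evidence against H0.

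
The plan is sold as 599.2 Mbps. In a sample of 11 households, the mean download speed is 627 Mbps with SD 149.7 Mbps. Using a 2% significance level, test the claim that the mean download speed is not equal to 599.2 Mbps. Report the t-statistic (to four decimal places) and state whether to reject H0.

t = 0.6159; fail to reject H0

H0: μ = 599.2; H1: μ ≠ 599.2 (one-sample t-test, two-sided).
t = (x̄ − μ₀)/(s/√n) = (627 − 599.2)/(149.7/√11) = 0.6159
df = n − 1 = 10
Two-sided p-value ≈ 0.552
Since p ≈ 0.552 > α = 0.02, fail to reject H0; the evidence is not statistically significant.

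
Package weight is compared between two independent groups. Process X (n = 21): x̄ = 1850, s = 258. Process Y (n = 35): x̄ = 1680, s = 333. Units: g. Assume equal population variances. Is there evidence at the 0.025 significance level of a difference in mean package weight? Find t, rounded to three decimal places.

Let group 1 = process X, group 2 = process Y. H0: μ_1 = μ_2; H1: μ_1 ≠ μ_2 (two-sample pooled-variance t-test, two-sided).
s_p² = [(21−1)·258² + (35−1)·333²]/(21+35−2) = 94472.3
t = (1850 − 1680)/√[94472.3·(1/21 + 1/35)] = 2.004
df = n₁ + n₂ − 2 = 54
Two-sided p-value ≈ 0.050
Since p ≈ 0.050 > α = 0.025, fail to reject H0; the evidence is not statistically significant.

2.004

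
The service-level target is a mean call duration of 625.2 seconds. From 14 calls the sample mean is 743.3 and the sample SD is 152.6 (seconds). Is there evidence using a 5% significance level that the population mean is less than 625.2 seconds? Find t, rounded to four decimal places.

H0: μ = 625.2; H1: μ < 625.2 (one-sample t-test, left-tailed).
t = (x̄ − μ₀)/(s/√n) = (743.3 − 625.2)/(152.6/√14) = 2.8957
df = n − 1 = 13
p-value = P(T ≤ 2.8957) ≈ 0.994
Since p ≈ 0.994 > α = 0.05, fail to reject H0; the evidence is not statistically significant.

2.8957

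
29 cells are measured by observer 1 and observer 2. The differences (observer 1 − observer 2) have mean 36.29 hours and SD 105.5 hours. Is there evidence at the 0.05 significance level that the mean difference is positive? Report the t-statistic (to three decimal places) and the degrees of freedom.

t = 1.852, df = 28

H0: μ_d = 0; H1: μ_d > 0 (paired t-test on the differences, right-tailed).
t = d̄/(s_d/√n) = 36.29/(105.5/√29) = 1.852
df = n − 1 = 28
p-value = P(T ≥ 1.852) ≈ 0.0373
Since p ≈ 0.0373 < α = 0.05, reject H0; the evidence is statistically significant.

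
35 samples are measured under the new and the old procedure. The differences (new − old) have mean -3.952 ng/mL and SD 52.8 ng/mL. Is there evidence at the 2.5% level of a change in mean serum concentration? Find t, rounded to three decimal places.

-0.443

H0: μ_d = 0; H1: μ_d ≠ 0 (paired t-test on the differences, two-sided).
t = d̄/(s_d/√n) = -3.952/(52.8/√35) = -0.443
df = n − 1 = 34
Two-sided p-value ≈ 0.6607
Since p ≈ 0.6607 > α = 0.025, fail to reject H0; the evidence is not statistically significant.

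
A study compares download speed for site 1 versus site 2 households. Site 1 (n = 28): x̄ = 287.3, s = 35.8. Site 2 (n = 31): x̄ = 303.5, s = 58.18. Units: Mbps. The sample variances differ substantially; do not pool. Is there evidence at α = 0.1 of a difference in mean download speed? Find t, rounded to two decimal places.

-1.30

Let group 1 = site 1, group 2 = site 2. H0: μ_1 = μ_2; H1: μ_1 ≠ μ_2 (Welch's two-sample t-test, two-sided).
t = (x̄_1 − x̄_2)/√(s_1²/n_1 + s_2²/n_2) = (287.3 − 303.5)/√(35.8²/28 + 58.18²/31) = -1.30
Welch–Satterthwaite df ≈ 50.55
Two-sided p-value ≈ 0.1990
Since p ≈ 0.1990 > α = 0.1, fail to reject H0; the evidence is not statistically significant.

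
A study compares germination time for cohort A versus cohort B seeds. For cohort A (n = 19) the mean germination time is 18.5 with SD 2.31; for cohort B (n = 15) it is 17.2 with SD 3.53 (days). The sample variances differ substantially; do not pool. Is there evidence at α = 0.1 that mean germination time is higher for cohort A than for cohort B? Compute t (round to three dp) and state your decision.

t = 1.233; fail to reject H0

Let group 1 = cohort A, group 2 = cohort B. H0: μ_1 = μ_2; H1: μ_1 > μ_2 (Welch's two-sample t-test, right-tailed).
t = (x̄_1 − x̄_2)/√(s_1²/n_1 + s_2²/n_2) = (18.5 − 17.2)/√(2.31²/19 + 3.53²/15) = 1.233
Welch–Satterthwaite df ≈ 23.02
p-value = P(T ≥ 1.233) ≈ 0.115
Since p ≈ 0.115 > α = 0.1, fail to reject H0; the evidence is not statistically significant.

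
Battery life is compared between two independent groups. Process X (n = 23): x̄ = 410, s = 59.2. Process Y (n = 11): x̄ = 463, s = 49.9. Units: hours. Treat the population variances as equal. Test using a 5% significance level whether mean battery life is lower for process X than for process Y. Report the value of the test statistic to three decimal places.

-2.561

Let group 1 = process X, group 2 = process Y. H0: μ_1 = μ_2; H1: μ_1 < μ_2 (two-sample pooled-variance t-test, left-tailed).
s_p² = [(23−1)·59.2² + (11−1)·49.9²]/(23+11−2) = 3187.57
t = (410 − 463)/√[3187.57·(1/23 + 1/11)] = -2.561
df = n₁ + n₂ − 2 = 32
p-value = P(T ≤ -2.561) ≈ 0.0077
Since p ≈ 0.0077 < α = 0.05, reject H0; the data support H1.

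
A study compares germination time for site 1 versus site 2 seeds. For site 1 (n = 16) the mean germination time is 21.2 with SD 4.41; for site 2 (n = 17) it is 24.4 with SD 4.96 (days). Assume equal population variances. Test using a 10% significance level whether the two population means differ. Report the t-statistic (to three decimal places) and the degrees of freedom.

t = -1.954, df = 31

Let group 1 = site 1, group 2 = site 2. H0: μ_1 = μ_2; H1: μ_1 ≠ μ_2 (two-sample pooled-variance t-test, two-sided).
s_p² = [(16−1)·4.41² + (17−1)·4.96²]/(16+17−2) = 22.108
t = (21.2 − 24.4)/√[22.108·(1/16 + 1/17)] = -1.954
df = n₁ + n₂ − 2 = 31
Two-sided p-value ≈ 0.0598
Since p ≈ 0.0598 < α = 0.1, reject H0; the evidence is statistically significant.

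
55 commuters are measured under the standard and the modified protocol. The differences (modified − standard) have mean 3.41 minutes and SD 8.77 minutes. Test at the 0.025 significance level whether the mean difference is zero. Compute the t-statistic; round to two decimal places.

H0: μ_d = 0; H1: μ_d ≠ 0 (paired t-test on the differences, two-sided).
t = d̄/(s_d/√n) = 3.41/(8.77/√55) = 2.88
df = n − 1 = 54
Two-sided p-value ≈ 0.006
Since p ≈ 0.006 < α = 0.025, reject H0; the data support H1.

2.88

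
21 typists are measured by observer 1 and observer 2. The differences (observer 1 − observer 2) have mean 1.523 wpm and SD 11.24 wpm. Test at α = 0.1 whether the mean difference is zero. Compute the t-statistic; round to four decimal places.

H0: μ_d = 0; H1: μ_d ≠ 0 (paired t-test on the differences, two-sided).
t = d̄/(s_d/√n) = 1.523/(11.24/√21) = 0.6209
df = n − 1 = 20
Two-sided p-value ≈ 0.542
Since p ≈ 0.542 > α = 0.1, fail to reject H0; the evidence is not statistically significant.

0.6209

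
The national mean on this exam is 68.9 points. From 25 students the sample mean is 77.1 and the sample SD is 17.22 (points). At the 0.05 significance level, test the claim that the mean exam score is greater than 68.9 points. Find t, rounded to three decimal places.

H0: μ = 68.9; H1: μ > 68.9 (one-sample t-test, right-tailed).
t = (x̄ − μ₀)/(s/√n) = (77.1 − 68.9)/(17.22/√25) = 2.381
df = n − 1 = 24
p-value = P(T ≥ 2.381) ≈ 0.013
Since p ≈ 0.013 < α = 0.05, reject H0; the data support H1.

2.381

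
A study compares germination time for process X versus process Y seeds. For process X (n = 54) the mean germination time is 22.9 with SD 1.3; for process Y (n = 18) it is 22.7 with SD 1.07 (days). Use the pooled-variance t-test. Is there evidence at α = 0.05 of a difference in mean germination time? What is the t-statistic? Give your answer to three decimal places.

0.589

Let group 1 = process X, group 2 = process Y. H0: μ_1 = μ_2; H1: μ_1 ≠ μ_2 (two-sample pooled-variance t-test, two-sided).
s_p² = [(54−1)·1.3² + (18−1)·1.07²]/(54+18−2) = 1.55762
t = (22.9 − 22.7)/√[1.55762·(1/54 + 1/18)] = 0.589
df = n₁ + n₂ − 2 = 70
Two-sided p-value ≈ 0.558
Since p ≈ 0.558 > α = 0.05, fail to reject H0; the evidence is not statistically significant.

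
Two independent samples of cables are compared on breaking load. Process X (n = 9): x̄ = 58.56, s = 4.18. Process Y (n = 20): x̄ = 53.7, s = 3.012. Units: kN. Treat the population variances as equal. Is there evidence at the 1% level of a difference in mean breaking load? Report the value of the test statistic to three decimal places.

Let group 1 = process X, group 2 = process Y. H0: μ_1 = μ_2; H1: μ_1 ≠ μ_2 (two-sample pooled-variance t-test, two-sided).
s_p² = [(9−1)·4.18² + (20−1)·3.012²]/(9+20−2) = 11.5611
t = (58.56 − 53.7)/√[11.5611·(1/9 + 1/20)] = 3.561
df = n₁ + n₂ − 2 = 27
Two-sided p-value ≈ 0.0014
Since p ≈ 0.0014 < α = 0.01, reject H0; the data support H1.

3.561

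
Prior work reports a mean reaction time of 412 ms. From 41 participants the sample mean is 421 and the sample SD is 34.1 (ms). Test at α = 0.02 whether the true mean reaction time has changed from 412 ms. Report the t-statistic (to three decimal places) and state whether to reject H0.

H0: μ = 412; H1: μ ≠ 412 (one-sample t-test, two-sided).
t = (x̄ − μ₀)/(s/√n) = (421 − 412)/(34.1/√41) = 1.690
df = n − 1 = 40
Two-sided p-value ≈ 0.0988
Since p ≈ 0.0988 > α = 0.02, fail to reject H0; the data do not provide sufficient evidence against H0.

t = 1.690; fail to reject H0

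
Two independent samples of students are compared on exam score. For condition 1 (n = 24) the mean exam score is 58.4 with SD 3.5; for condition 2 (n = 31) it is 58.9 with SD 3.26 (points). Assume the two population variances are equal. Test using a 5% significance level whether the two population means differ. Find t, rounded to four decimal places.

Let group 1 = condition 1, group 2 = condition 2. H0: μ_1 = μ_2; H1: μ_1 ≠ μ_2 (two-sample pooled-variance t-test, two-sided).
s_p² = [(24−1)·3.5² + (31−1)·3.26²]/(24+31−2) = 11.3317
t = (58.4 − 58.9)/√[11.3317·(1/24 + 1/31)] = -0.5463
df = n₁ + n₂ − 2 = 53
Two-sided p-value ≈ 0.587
Since p ≈ 0.587 > α = 0.05, fail to reject H0; the data do not provide sufficient evidence against H0.

-0.5463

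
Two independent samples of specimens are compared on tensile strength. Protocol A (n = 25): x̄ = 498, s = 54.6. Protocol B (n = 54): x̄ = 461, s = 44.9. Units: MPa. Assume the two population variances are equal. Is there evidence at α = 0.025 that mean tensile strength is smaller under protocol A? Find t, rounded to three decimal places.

3.178

Let group 1 = protocol A, group 2 = protocol B. H0: μ_1 = μ_2; H1: μ_1 < μ_2 (two-sample pooled-variance t-test, left-tailed).
s_p² = [(25−1)·54.6² + (54−1)·44.9²]/(25+54−2) = 2316.84
t = (498 − 461)/√[2316.84·(1/25 + 1/54)] = 3.178
df = n₁ + n₂ − 2 = 77
p-value = P(T ≤ 3.178) ≈ 0.999
Since p ≈ 0.999 > α = 0.025, fail to reject H0; the evidence is not statistically significant.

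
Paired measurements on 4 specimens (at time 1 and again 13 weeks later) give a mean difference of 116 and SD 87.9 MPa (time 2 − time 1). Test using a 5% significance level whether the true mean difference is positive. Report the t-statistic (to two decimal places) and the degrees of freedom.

t = 2.64, df = 3

H0: μ_d = 0; H1: μ_d > 0 (paired t-test on the differences, right-tailed).
t = d̄/(s_d/√n) = 116/(87.9/√4) = 2.64
df = n − 1 = 3
p-value = P(T ≥ 2.64) ≈ 0.0388
Since p ≈ 0.0388 < α = 0.05, reject H0; the data support H1.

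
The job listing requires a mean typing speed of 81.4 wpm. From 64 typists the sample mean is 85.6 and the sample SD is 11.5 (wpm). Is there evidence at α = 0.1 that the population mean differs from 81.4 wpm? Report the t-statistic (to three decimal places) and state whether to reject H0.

H0: μ = 81.4; H1: μ ≠ 81.4 (one-sample t-test, two-sided).
t = (x̄ − μ₀)/(s/√n) = (85.6 − 81.4)/(11.5/√64) = 2.922
df = n − 1 = 63
Two-sided p-value ≈ 0.005
Since p ≈ 0.005 < α = 0.1, reject H0; the data support H1.

t = 2.922; reject H0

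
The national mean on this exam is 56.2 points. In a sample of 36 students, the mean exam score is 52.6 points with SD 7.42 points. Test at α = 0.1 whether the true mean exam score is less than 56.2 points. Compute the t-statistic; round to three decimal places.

-2.911

H0: μ = 56.2; H1: μ < 56.2 (one-sample t-test, left-tailed).
t = (x̄ − μ₀)/(s/√n) = (52.6 − 56.2)/(7.42/√36) = -2.911
df = n − 1 = 35
p-value = P(T ≤ -2.911) ≈ 0.003
Since p ≈ 0.003 < α = 0.1, reject H0; the evidence is statistically significant.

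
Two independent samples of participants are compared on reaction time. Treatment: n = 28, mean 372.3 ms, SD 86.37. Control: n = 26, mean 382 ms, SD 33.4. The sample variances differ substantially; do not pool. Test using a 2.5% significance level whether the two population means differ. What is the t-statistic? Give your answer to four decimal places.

Let group 1 = treatment, group 2 = control. H0: μ_1 = μ_2; H1: μ_1 ≠ μ_2 (Welch's two-sample t-test, two-sided).
t = (x̄_1 − x̄_2)/√(s_1²/n_1 + s_2²/n_2) = (372.3 − 382)/√(86.37²/28 + 33.4²/26) = -0.5515
Welch–Satterthwaite df ≈ 35.41
Two-sided p-value ≈ 0.5847
Since p ≈ 0.5847 > α = 0.025, fail to reject H0; the evidence is not statistically significant.

-0.5515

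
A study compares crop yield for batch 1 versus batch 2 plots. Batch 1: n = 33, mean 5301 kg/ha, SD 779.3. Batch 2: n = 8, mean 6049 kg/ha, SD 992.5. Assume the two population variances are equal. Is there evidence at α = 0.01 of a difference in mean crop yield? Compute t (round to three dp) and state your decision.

t = -2.310; fail to reject H0

Let group 1 = batch 1, group 2 = batch 2. H0: μ_1 = μ_2; H1: μ_1 ≠ μ_2 (two-sample pooled-variance t-test, two-sided).
s_p² = [(33−1)·779.3² + (8−1)·992.5²]/(33+8−2) = 675109
t = (5301 − 6049)/√[675109·(1/33 + 1/8)] = -2.310
df = n₁ + n₂ − 2 = 39
Two-sided p-value ≈ 0.0263
Since p ≈ 0.0263 > α = 0.01, fail to reject H0; the data do not provide sufficient evidence against H0.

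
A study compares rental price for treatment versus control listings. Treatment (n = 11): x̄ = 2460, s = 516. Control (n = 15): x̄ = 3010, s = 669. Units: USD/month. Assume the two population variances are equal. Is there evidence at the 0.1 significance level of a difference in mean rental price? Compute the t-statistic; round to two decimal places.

Let group 1 = treatment, group 2 = control. H0: μ_1 = μ_2; H1: μ_1 ≠ μ_2 (two-sample pooled-variance t-test, two-sided).
s_p² = [(11−1)·516² + (15−1)·669²]/(11+15−2) = 372017
t = (2460 − 3010)/√[372017·(1/11 + 1/15)] = -2.27
df = n₁ + n₂ − 2 = 24
Two-sided p-value ≈ 0.0324
Since p ≈ 0.0324 < α = 0.1, reject H0; the data support H1.

-2.27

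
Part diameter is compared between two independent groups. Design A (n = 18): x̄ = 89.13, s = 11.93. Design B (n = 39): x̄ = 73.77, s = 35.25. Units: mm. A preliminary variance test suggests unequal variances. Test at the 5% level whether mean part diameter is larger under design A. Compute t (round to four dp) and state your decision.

t = 2.4357; reject H0

Let group 1 = design A, group 2 = design B. H0: μ_1 = μ_2; H1: μ_1 > μ_2 (Welch's two-sample t-test, right-tailed).
t = (x̄_1 − x̄_2)/√(s_1²/n_1 + s_2²/n_2) = (89.13 − 73.77)/√(11.93²/18 + 35.25²/39) = 2.4357
Welch–Satterthwaite df ≈ 52.04
p-value = P(T ≥ 2.4357) ≈ 0.009
Since p ≈ 0.009 < α = 0.05, reject H0; the evidence is statistically significant.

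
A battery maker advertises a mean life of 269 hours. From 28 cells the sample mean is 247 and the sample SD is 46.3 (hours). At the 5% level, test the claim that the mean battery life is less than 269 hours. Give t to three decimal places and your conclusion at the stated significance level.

t = -2.514; reject H0

H0: μ = 269; H1: μ < 269 (one-sample t-test, left-tailed).
t = (x̄ − μ₀)/(s/√n) = (247 − 269)/(46.3/√28) = -2.514
df = n − 1 = 27
p-value = P(T ≤ -2.514) ≈ 0.009
Since p ≈ 0.009 < α = 0.05, reject H0; the evidence is statistically significant.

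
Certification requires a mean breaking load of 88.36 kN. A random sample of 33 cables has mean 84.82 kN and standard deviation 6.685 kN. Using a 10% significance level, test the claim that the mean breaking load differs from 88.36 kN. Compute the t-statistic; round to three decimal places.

-3.042

H0: μ = 88.36; H1: μ ≠ 88.36 (one-sample t-test, two-sided).
t = (x̄ − μ₀)/(s/√n) = (84.82 − 88.36)/(6.685/√33) = -3.042
df = n − 1 = 32
Two-sided p-value ≈ 0.005
Since p ≈ 0.005 < α = 0.1, reject H0; the evidence is statistically significant.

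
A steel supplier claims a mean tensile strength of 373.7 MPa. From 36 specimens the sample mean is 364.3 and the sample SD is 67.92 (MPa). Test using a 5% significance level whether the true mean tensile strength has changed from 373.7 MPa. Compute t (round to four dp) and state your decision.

H0: μ = 373.7; H1: μ ≠ 373.7 (one-sample t-test, two-sided).
t = (x̄ − μ₀)/(s/√n) = (364.3 − 373.7)/(67.92/√36) = -0.8304
df = n − 1 = 35
Two-sided p-value ≈ 0.412
Since p ≈ 0.412 > α = 0.05, fail to reject H0; the data do not provide sufficient evidence against H0.

t = -0.8304; fail to reject H0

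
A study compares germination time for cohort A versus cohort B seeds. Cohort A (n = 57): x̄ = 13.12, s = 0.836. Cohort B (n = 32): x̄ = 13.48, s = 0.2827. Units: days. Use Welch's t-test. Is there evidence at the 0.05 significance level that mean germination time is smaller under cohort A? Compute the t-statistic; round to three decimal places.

-2.963

Let group 1 = cohort A, group 2 = cohort B. H0: μ_1 = μ_2; H1: μ_1 < μ_2 (Welch's two-sample t-test, left-tailed).
t = (x̄_1 − x̄_2)/√(s_1²/n_1 + s_2²/n_2) = (13.12 − 13.48)/√(0.836²/57 + 0.2827²/32) = -2.963
Welch–Satterthwaite df ≈ 75.48
p-value = P(T ≤ -2.963) ≈ 0.0020
Since p ≈ 0.0020 < α = 0.05, reject H0; the data support H1.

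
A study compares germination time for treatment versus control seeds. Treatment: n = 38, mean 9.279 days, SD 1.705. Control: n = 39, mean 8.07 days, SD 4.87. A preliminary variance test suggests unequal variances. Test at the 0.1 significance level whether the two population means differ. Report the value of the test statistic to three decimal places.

Let group 1 = treatment, group 2 = control. H0: μ_1 = μ_2; H1: μ_1 ≠ μ_2 (Welch's two-sample t-test, two-sided).
t = (x̄_1 − x̄_2)/√(s_1²/n_1 + s_2²/n_2) = (9.279 − 8.07)/√(1.705²/38 + 4.87²/39) = 1.461
Welch–Satterthwaite df ≈ 47.39
Two-sided p-value ≈ 0.1506
Since p ≈ 0.1506 > α = 0.1, fail to reject H0; the data do not provide sufficient evidence against H0.

1.461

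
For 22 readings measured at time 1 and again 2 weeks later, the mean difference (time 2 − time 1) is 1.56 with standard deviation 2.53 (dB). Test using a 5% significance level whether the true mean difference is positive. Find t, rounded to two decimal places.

H0: μ_d = 0; H1: μ_d > 0 (paired t-test on the differences, right-tailed).
t = d̄/(s_d/√n) = 1.56/(2.53/√22) = 2.89
df = n − 1 = 21
p-value = P(T ≥ 2.89) ≈ 0.0044
Since p ≈ 0.0044 < α = 0.05, reject H0; the evidence is statistically significant.

2.89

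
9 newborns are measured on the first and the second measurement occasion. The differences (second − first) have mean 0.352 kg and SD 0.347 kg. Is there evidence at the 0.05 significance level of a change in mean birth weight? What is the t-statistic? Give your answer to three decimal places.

H0: μ_d = 0; H1: μ_d ≠ 0 (paired t-test on the differences, two-sided).
t = d̄/(s_d/√n) = 0.352/(0.347/√9) = 3.043
df = n − 1 = 8
Two-sided p-value ≈ 0.0160
Since p ≈ 0.0160 < α = 0.05, reject H0; the data support H1.

3.043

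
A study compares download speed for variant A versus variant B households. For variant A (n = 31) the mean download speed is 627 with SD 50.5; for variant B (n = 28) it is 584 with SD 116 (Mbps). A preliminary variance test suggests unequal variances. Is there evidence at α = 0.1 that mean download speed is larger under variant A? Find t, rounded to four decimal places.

1.8125

Let group 1 = variant A, group 2 = variant B. H0: μ_1 = μ_2; H1: μ_1 > μ_2 (Welch's two-sample t-test, right-tailed).
t = (x̄_1 − x̄_2)/√(s_1²/n_1 + s_2²/n_2) = (627 − 584)/√(50.5²/31 + 116²/28) = 1.8125
Welch–Satterthwaite df ≈ 36.08
p-value = P(T ≥ 1.8125) ≈ 0.0391
Since p ≈ 0.0391 < α = 0.1, reject H0; the evidence is statistically significant.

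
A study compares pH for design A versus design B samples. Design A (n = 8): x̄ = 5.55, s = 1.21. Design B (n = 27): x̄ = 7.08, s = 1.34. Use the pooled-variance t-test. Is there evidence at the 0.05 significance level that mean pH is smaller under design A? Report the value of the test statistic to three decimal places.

-2.894

Let group 1 = design A, group 2 = design B. H0: μ_1 = μ_2; H1: μ_1 < μ_2 (two-sample pooled-variance t-test, left-tailed).
s_p² = [(8−1)·1.21² + (27−1)·1.34²]/(8+27−2) = 1.72528
t = (5.55 − 7.08)/√[1.72528·(1/8 + 1/27)] = -2.894
df = n₁ + n₂ − 2 = 33
p-value = P(T ≤ -2.894) ≈ 0.003
Since p ≈ 0.003 < α = 0.05, reject H0; the evidence is statistically significant.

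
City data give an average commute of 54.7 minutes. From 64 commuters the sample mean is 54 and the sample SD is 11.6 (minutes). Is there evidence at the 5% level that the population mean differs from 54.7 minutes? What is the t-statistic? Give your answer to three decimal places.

H0: μ = 54.7; H1: μ ≠ 54.7 (one-sample t-test, two-sided).
t = (x̄ − μ₀)/(s/√n) = (54 − 54.7)/(11.6/√64) = -0.483
df = n − 1 = 63
Two-sided p-value ≈ 0.631
Since p ≈ 0.631 > α = 0.05, fail to reject H0; the evidence is not statistically significant.

-0.483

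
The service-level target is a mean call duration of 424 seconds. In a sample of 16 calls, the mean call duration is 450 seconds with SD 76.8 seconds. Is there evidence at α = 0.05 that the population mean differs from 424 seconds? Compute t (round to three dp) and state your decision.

t = 1.354; fail to reject H0

H0: μ = 424; H1: μ ≠ 424 (one-sample t-test, two-sided).
t = (x̄ − μ₀)/(s/√n) = (450 − 424)/(76.8/√16) = 1.354
df = n − 1 = 15
Two-sided p-value ≈ 0.196
Since p ≈ 0.196 > α = 0.05, fail to reject H0; the evidence is not statistically significant.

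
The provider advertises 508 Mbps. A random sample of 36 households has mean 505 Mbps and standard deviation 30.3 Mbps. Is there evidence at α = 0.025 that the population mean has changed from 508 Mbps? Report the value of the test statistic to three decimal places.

-0.594

H0: μ = 508; H1: μ ≠ 508 (one-sample t-test, two-sided).
t = (x̄ − μ₀)/(s/√n) = (505 − 508)/(30.3/√36) = -0.594
df = n − 1 = 35
Two-sided p-value ≈ 0.5563
Since p ≈ 0.5563 > α = 0.025, fail to reject H0; the data do not provide sufficient evidence against H0.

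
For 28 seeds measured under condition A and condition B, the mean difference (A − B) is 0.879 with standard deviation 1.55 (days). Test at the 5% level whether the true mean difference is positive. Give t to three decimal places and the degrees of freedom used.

H0: μ_d = 0; H1: μ_d > 0 (paired t-test on the differences, right-tailed).
t = d̄/(s_d/√n) = 0.879/(1.55/√28) = 3.001
df = n − 1 = 27
p-value = P(T ≥ 3.001) ≈ 0.0029
Since p ≈ 0.0029 < α = 0.05, reject H0; the evidence is statistically significant.

t = 3.001, df = 27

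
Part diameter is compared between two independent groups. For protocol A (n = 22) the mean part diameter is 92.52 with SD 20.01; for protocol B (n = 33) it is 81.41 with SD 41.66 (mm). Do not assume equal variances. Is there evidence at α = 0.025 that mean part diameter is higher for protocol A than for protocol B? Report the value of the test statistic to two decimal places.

Let group 1 = protocol A, group 2 = protocol B. H0: μ_1 = μ_2; H1: μ_1 > μ_2 (Welch's two-sample t-test, right-tailed).
t = (x̄_1 − x̄_2)/√(s_1²/n_1 + s_2²/n_2) = (92.52 − 81.41)/√(20.01²/22 + 41.66²/33) = 1.32
Welch–Satterthwaite df ≈ 49.03
p-value = P(T ≥ 1.32) ≈ 0.096
Since p ≈ 0.096 > α = 0.025, fail to reject H0; the evidence is not statistically significant.

1.32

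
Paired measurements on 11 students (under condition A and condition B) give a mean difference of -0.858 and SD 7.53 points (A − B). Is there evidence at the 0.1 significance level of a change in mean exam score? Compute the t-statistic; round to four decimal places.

H0: μ_d = 0; H1: μ_d ≠ 0 (paired t-test on the differences, two-sided).
t = d̄/(s_d/√n) = -0.858/(7.53/√11) = -0.3779
df = n − 1 = 10
Two-sided p-value ≈ 0.713
Since p ≈ 0.713 > α = 0.1, fail to reject H0; the evidence is not statistically significant.

-0.3779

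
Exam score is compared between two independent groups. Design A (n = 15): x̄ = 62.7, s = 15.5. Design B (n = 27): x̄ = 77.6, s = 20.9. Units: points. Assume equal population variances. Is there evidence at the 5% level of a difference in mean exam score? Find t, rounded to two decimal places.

Let group 1 = design A, group 2 = design B. H0: μ_1 = μ_2; H1: μ_1 ≠ μ_2 (two-sample pooled-variance t-test, two-sided).
s_p² = [(15−1)·15.5² + (27−1)·20.9²]/(15+27−2) = 368.014
t = (62.7 − 77.6)/√[368.014·(1/15 + 1/27)] = -2.41
df = n₁ + n₂ − 2 = 40
Two-sided p-value ≈ 0.021
Since p ≈ 0.021 < α = 0.05, reject H0; the data support H1.

-2.41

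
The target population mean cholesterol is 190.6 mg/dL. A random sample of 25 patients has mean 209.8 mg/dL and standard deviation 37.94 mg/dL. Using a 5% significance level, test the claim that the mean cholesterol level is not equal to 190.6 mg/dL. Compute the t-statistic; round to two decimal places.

H0: μ = 190.6; H1: μ ≠ 190.6 (one-sample t-test, two-sided).
t = (x̄ − μ₀)/(s/√n) = (209.8 − 190.6)/(37.94/√25) = 2.53
df = n − 1 = 24
Two-sided p-value ≈ 0.0184
Since p ≈ 0.0184 < α = 0.05, reject H0; the evidence is statistically significant.

2.53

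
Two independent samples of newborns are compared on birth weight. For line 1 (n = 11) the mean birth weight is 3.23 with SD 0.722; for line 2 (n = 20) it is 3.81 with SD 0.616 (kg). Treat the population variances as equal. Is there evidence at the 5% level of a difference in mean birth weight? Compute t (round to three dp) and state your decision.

Let group 1 = line 1, group 2 = line 2. H0: μ_1 = μ_2; H1: μ_1 ≠ μ_2 (two-sample pooled-variance t-test, two-sided).
s_p² = [(11−1)·0.722² + (20−1)·0.616²]/(11+20−2) = 0.428362
t = (3.23 − 3.81)/√[0.428362·(1/11 + 1/20)] = -2.361
df = n₁ + n₂ − 2 = 29
Two-sided p-value ≈ 0.0252
Since p ≈ 0.0252 < α = 0.05, reject H0; the evidence is statistically significant.

t = -2.361; reject H0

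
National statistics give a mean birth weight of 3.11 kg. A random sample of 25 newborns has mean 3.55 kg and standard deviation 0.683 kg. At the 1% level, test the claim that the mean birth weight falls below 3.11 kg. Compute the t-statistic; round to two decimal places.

H0: μ = 3.11; H1: μ < 3.11 (one-sample t-test, left-tailed).
t = (x̄ − μ₀)/(s/√n) = (3.55 − 3.11)/(0.683/√25) = 3.22
df = n − 1 = 24
p-value = P(T ≤ 3.22) ≈ 0.9982
Since p ≈ 0.9982 > α = 0.01, fail to reject H0; the data do not provide sufficient evidence against H0.

3.22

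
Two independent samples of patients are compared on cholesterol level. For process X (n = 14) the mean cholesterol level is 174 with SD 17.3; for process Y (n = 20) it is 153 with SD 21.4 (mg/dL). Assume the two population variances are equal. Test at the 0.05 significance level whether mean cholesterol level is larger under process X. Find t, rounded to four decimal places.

Let group 1 = process X, group 2 = process Y. H0: μ_1 = μ_2; H1: μ_1 > μ_2 (two-sample pooled-variance t-test, right-tailed).
s_p² = [(14−1)·17.3² + (20−1)·21.4²]/(14+20−2) = 393.5
t = (174 − 153)/√[393.5·(1/14 + 1/20)] = 3.0380
df = n₁ + n₂ − 2 = 32
p-value = P(T ≥ 3.0380) ≈ 0.0024
Since p ≈ 0.0024 < α = 0.05, reject H0; the data support H1.

3.0380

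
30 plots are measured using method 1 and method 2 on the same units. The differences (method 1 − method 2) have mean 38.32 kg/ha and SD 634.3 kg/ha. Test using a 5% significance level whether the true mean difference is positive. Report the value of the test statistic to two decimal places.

H0: μ_d = 0; H1: μ_d > 0 (paired t-test on the differences, right-tailed).
t = d̄/(s_d/√n) = 38.32/(634.3/√30) = 0.33
df = n − 1 = 29
p-value = P(T ≥ 0.33) ≈ 0.372
Since p ≈ 0.372 > α = 0.05, fail to reject H0; the evidence is not statistically significant.

0.33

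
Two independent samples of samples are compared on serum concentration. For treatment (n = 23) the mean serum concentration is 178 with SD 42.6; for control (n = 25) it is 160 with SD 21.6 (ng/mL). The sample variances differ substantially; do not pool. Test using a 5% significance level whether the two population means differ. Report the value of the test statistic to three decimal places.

Let group 1 = treatment, group 2 = control. H0: μ_1 = μ_2; H1: μ_1 ≠ μ_2 (Welch's two-sample t-test, two-sided).
t = (x̄_1 − x̄_2)/√(s_1²/n_1 + s_2²/n_2) = (178 − 160)/√(42.6²/23 + 21.6²/25) = 1.822
Welch–Satterthwaite df ≈ 32.00
Two-sided p-value ≈ 0.078
Since p ≈ 0.078 > α = 0.05, fail to reject H0; the data do not provide sufficient evidence against H0.

1.822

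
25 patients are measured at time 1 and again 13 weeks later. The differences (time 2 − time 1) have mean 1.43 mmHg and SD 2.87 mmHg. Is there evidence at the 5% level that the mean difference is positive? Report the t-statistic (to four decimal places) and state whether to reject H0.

H0: μ_d = 0; H1: μ_d > 0 (paired t-test on the differences, right-tailed).
t = d̄/(s_d/√n) = 1.43/(2.87/√25) = 2.4913
df = n − 1 = 24
p-value = P(T ≥ 2.4913) ≈ 0.0100
Since p ≈ 0.0100 < α = 0.05, reject H0; the evidence is statistically significant.

t = 2.4913; reject H0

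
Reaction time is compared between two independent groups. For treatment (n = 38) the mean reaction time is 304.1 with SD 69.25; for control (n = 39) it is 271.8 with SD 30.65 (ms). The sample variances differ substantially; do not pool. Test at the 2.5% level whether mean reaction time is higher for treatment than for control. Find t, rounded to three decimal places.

Let group 1 = treatment, group 2 = control. H0: μ_1 = μ_2; H1: μ_1 > μ_2 (Welch's two-sample t-test, right-tailed).
t = (x̄_1 − x̄_2)/√(s_1²/n_1 + s_2²/n_2) = (304.1 − 271.8)/√(69.25²/38 + 30.65²/39) = 2.635
Welch–Satterthwaite df ≈ 50.67
p-value = P(T ≥ 2.635) ≈ 0.006
Since p ≈ 0.006 < α = 0.025, reject H0; the data support H1.

2.635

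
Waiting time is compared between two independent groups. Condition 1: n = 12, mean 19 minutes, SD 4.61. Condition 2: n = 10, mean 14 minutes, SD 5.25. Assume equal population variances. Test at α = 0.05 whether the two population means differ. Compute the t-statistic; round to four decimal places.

2.3791

Let group 1 = condition 1, group 2 = condition 2. H0: μ_1 = μ_2; H1: μ_1 ≠ μ_2 (two-sample pooled-variance t-test, two-sided).
s_p² = [(12−1)·4.61² + (10−1)·5.25²]/(12+10−2) = 24.0918
t = (19 − 14)/√[24.0918·(1/12 + 1/10)] = 2.3791
df = n₁ + n₂ − 2 = 20
Two-sided p-value ≈ 0.0274
Since p ≈ 0.0274 < α = 0.05, reject H0; the evidence is statistically significant.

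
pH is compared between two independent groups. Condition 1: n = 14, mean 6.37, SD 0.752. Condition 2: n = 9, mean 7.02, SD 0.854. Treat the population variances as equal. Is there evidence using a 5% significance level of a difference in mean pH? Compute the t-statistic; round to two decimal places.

-1.92

Let group 1 = condition 1, group 2 = condition 2. H0: μ_1 = μ_2; H1: μ_1 ≠ μ_2 (two-sample pooled-variance t-test, two-sided).
s_p² = [(14−1)·0.752² + (9−1)·0.854²]/(14+9−2) = 0.627909
t = (6.37 − 7.02)/√[0.627909·(1/14 + 1/9)] = -1.92
df = n₁ + n₂ − 2 = 21
Two-sided p-value ≈ 0.069
Since p ≈ 0.069 > α = 0.05, fail to reject H0; the data do not provide sufficient evidence against H0.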